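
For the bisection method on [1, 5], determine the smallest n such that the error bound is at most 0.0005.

We need (b-a)/2^n ≤ 0.0005
(5 - 1)/2^n ≤ 0.0005
4/2^n ≤ 0.0005
2^n ≥ 8000
n ≥ log₂(8000) = 12.97
n ≥ 13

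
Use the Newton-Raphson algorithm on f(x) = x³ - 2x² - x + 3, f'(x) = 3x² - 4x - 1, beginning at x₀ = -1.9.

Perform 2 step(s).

f(x) = x³ - 2x² - x + 3
f'(x) = 3x² - 4x - 1
x₀ = -1.9

Newton-Raphson formula: x_{n+1} = x_n - f(x_n)/f'(x_n)

Iteration 1:
  f(-1.900000) = -9.179000
  f'(-1.900000) = 17.430000
  x_1 = -1.900000 - (-9.179000)/17.430000 = -1.373379
Iteration 2:
  f(-1.373379) = -1.989389
  f'(-1.373379) = 10.152028
  x_2 = -1.373379 - (-1.989389)/10.152028 = -1.177419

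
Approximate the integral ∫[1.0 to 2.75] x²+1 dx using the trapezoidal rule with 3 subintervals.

f(x) = x²+1
a = 1.0, b = 2.75, n = 3
h = (b - a)/n = 0.583333

Trapezoidal rule: (h/2)[f(x₀) + 2f(x₁) + 2f(x₂) + ... + f(xₙ)]

x_0 = 1.0000, f(x_0) = 2.000000, coefficient = 1
x_1 = 1.5833, f(x_1) = 3.506944, coefficient = 2
x_2 = 2.1667, f(x_2) = 5.694444, coefficient = 2
x_3 = 2.7500, f(x_3) = 8.562500, coefficient = 1

I ≈ (0.583333/2) × 28.965278 = 8.448206
Exact value: 8.348958
Error: 0.099248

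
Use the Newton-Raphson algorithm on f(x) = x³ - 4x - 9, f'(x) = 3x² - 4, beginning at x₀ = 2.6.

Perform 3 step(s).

f(x) = x³ - 4x - 9
f'(x) = 3x² - 4
x₀ = 2.6

Newton-Raphson formula: x_{n+1} = x_n - f(x_n)/f'(x_n)

Iteration 1:
  f(2.600000) = -1.824000
  f'(2.600000) = 16.280000
  x_1 = 2.600000 - (-1.824000)/16.280000 = 2.712039
Iteration 2:
  f(2.712039) = 0.099318
  f'(2.712039) = 18.065472
  x_2 = 2.712039 - 0.099318/18.065472 = 2.706542
Iteration 3:
  f(2.706542) = 0.000246
  f'(2.706542) = 17.976103
  x_3 = 2.706542 - 0.000246/17.976103 = 2.706528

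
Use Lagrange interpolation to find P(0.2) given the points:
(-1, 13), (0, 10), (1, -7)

Lagrange interpolation formula:
P(x) = Σ yᵢ × Lᵢ(x)
where Lᵢ(x) = Π_{j≠i} (x - xⱼ)/(xᵢ - xⱼ)

L_0(0.2) = (0.2 - 0)/(-1 - 0) × (0.2 - 1)/(-1 - 1) = -0.080000
L_1(0.2) = (0.2 - (-1))/(0 - (-1)) × (0.2 - 1)/(0 - 1) = 0.960000
L_2(0.2) = (0.2 - (-1))/(1 - (-1)) × (0.2 - 0)/(1 - 0) = 0.120000

P(0.2) = 13×L_0(0.2) + 10×L_1(0.2) + (-7)×L_2(0.2)
P(0.2) = 7.720000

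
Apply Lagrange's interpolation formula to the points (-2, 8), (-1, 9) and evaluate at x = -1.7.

Lagrange interpolation formula:
P(x) = Σ yᵢ × Lᵢ(x)
where Lᵢ(x) = Π_{j≠i} (x - xⱼ)/(xᵢ - xⱼ)

L_0(-1.7) = (-1.7 - (-1))/(-2 - (-1)) = 0.700000
L_1(-1.7) = (-1.7 - (-2))/(-1 - (-2)) = 0.300000

P(-1.7) = 8×L_0(-1.7) + 9×L_1(-1.7)
P(-1.7) = 8.300000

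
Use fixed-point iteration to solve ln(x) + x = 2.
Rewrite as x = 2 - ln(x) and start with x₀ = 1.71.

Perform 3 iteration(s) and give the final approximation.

Equation: ln(x) + x = 2
Fixed-point form: x = 2 - ln(x)
x₀ = 1.71

x_1 = g(1.710000) = 1.463507
x_2 = g(1.463507) = 1.619165
x_3 = g(1.619165) = 1.518090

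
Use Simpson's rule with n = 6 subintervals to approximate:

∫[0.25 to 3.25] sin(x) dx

f(x) = sin(x)
a = 0.25, b = 3.25, n = 6
h = (b - a)/n = 0.500000

Simpson's rule: (h/3)[f(x₀) + 4f(x₁) + 2f(x₂) + ... + f(xₙ)]

x_0 = 0.2500, f(x_0) = 0.247404, coefficient = 1
x_1 = 0.7500, f(x_1) = 0.681639, coefficient = 4
x_2 = 1.2500, f(x_2) = 0.948985, coefficient = 2
x_3 = 1.7500, f(x_3) = 0.983986, coefficient = 4
x_4 = 2.2500, f(x_4) = 0.778073, coefficient = 2
x_5 = 2.7500, f(x_5) = 0.381661, coefficient = 4
x_6 = 3.2500, f(x_6) = -0.108195, coefficient = 1

I ≈ (0.500000/3) × 11.782467 = 1.963745
Exact value: 1.963042
Error: 0.000702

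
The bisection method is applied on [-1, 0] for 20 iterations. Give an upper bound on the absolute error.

Bisection error bound: |error| ≤ (b-a)/2^n
|error| ≤ (0 - (-1))/2^20 = 1/2^20
|error| ≤ 0.0000009537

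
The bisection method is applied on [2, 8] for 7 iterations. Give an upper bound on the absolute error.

Bisection error bound: |error| ≤ (b-a)/2^n
|error| ≤ (8 - 2)/2^7 = 6/2^7
|error| ≤ 0.0468750000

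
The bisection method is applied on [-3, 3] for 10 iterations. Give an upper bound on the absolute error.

Bisection error bound: |error| ≤ (b-a)/2^n
|error| ≤ (3 - (-3))/2^10 = 6/2^10
|error| ≤ 0.0058593750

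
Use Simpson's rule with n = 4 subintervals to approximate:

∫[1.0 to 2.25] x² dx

f(x) = x²
a = 1.0, b = 2.25, n = 4
h = (b - a)/n = 0.312500

Simpson's rule: (h/3)[f(x₀) + 4f(x₁) + 2f(x₂) + ... + f(xₙ)]

x_0 = 1.0000, f(x_0) = 1.000000, coefficient = 1
x_1 = 1.3125, f(x_1) = 1.722656, coefficient = 4
x_2 = 1.6250, f(x_2) = 2.640625, coefficient = 2
x_3 = 1.9375, f(x_3) = 3.753906, coefficient = 4
x_4 = 2.2500, f(x_4) = 5.062500, coefficient = 1

I ≈ (0.312500/3) × 33.250000 = 3.463542
Exact value: 3.463542
Error: 0.000000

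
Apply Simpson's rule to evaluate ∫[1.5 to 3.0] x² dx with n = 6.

f(x) = x²
a = 1.5, b = 3.0, n = 6
h = (b - a)/n = 0.250000

Simpson's rule: (h/3)[f(x₀) + 4f(x₁) + 2f(x₂) + ... + f(xₙ)]

x_0 = 1.5000, f(x_0) = 2.250000, coefficient = 1
x_1 = 1.7500, f(x_1) = 3.062500, coefficient = 4
x_2 = 2.0000, f(x_2) = 4.000000, coefficient = 2
x_3 = 2.2500, f(x_3) = 5.062500, coefficient = 4
x_4 = 2.5000, f(x_4) = 6.250000, coefficient = 2
x_5 = 2.7500, f(x_5) = 7.562500, coefficient = 4
x_6 = 3.0000, f(x_6) = 9.000000, coefficient = 1

I ≈ (0.250000/3) × 94.500000 = 7.875000
Exact value: 7.875000
Error: 0.000000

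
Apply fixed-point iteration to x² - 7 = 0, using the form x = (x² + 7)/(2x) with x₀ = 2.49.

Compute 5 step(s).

Equation: x² - 7 = 0
Fixed-point form: x = (x² + 7)/(2x)
x₀ = 2.49

x_1 = g(2.490000) = 2.650622
x_2 = g(2.650622) = 2.645756
x_3 = g(2.645756) = 2.645751
x_4 = g(2.645751) = 2.645751
x_5 = g(2.645751) = 2.645751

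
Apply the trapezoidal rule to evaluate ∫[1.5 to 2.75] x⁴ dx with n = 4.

f(x) = x⁴
a = 1.5, b = 2.75, n = 4
h = (b - a)/n = 0.312500

Trapezoidal rule: (h/2)[f(x₀) + 2f(x₁) + 2f(x₂) + ... + f(xₙ)]

x_0 = 1.5000, f(x_0) = 5.062500, coefficient = 1
x_1 = 1.8125, f(x_1) = 10.792252, coefficient = 2
x_2 = 2.1250, f(x_2) = 20.390869, coefficient = 2
x_3 = 2.4375, f(x_3) = 35.300308, coefficient = 2
x_4 = 2.7500, f(x_4) = 57.191406, coefficient = 1

I ≈ (0.312500/2) × 195.220764 = 30.503244
Exact value: 29.936523
Error: 0.566721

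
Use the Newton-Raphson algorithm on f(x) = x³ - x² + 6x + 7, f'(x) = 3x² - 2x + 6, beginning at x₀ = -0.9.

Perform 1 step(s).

f(x) = x³ - x² + 6x + 7
f'(x) = 3x² - 2x + 6
x₀ = -0.9

Newton-Raphson formula: x_{n+1} = x_n - f(x_n)/f'(x_n)

Iteration 1:
  f(-0.900000) = 0.061000
  f'(-0.900000) = 10.230000
  x_1 = -0.900000 - 0.061000/10.230000 = -0.905963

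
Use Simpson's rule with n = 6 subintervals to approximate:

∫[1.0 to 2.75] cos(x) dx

f(x) = cos(x)
a = 1.0, b = 2.75, n = 6
h = (b - a)/n = 0.291667

Simpson's rule: (h/3)[f(x₀) + 4f(x₁) + 2f(x₂) + ... + f(xₙ)]

x_0 = 1.0000, f(x_0) = 0.540302, coefficient = 1
x_1 = 1.2917, f(x_1) = 0.275519, coefficient = 4
x_2 = 1.5833, f(x_2) = -0.012537, coefficient = 2
x_3 = 1.8750, f(x_3) = -0.299534, coefficient = 4
x_4 = 2.1667, f(x_4) = -0.561229, coefficient = 2
x_5 = 2.4583, f(x_5) = -0.775519, coefficient = 4
x_6 = 2.7500, f(x_6) = -0.924302, coefficient = 1

I ≈ (0.291667/3) × -4.729666 = -0.459829
Exact value: -0.459810
Error: 0.000019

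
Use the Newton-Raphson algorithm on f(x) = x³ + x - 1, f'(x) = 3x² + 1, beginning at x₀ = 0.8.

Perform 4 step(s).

f(x) = x³ + x - 1
f'(x) = 3x² + 1
x₀ = 0.8

Newton-Raphson formula: x_{n+1} = x_n - f(x_n)/f'(x_n)

Iteration 1:
  f(0.800000) = 0.312000
  f'(0.800000) = 2.920000
  x_1 = 0.800000 - 0.312000/2.920000 = 0.693151
Iteration 2:
  f(0.693151) = 0.026180
  f'(0.693151) = 2.441374
  x_2 = 0.693151 - 0.026180/2.441374 = 0.682427
Iteration 3:
  f(0.682427) = 0.000238
  f'(0.682427) = 2.397120
  x_3 = 0.682427 - 0.000238/2.397120 = 0.682328
Iteration 4:
  f(0.682328) = 0.000000
  f'(0.682328) = 2.396714
  x_4 = 0.682328 - 0.000000/2.396714 = 0.682328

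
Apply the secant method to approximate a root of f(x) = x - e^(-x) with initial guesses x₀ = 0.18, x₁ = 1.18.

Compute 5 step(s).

f(x) = x - e^(-x)
x₀ = 0.18, x₁ = 1.18

Secant formula: x_{n+1} = x_n - f(x_n)(x_n - x_{n-1})/(f(x_n) - f(x_{n-1}))

Iteration 1:
  f(0.180000) = -0.655270
  f(1.180000) = 0.872721
  x_2 = 1.180000 - 0.872721×(1.180000 - 0.180000)/(0.872721 - (-0.655270))
       = 0.608844
Iteration 2:
  f(1.180000) = 0.872721
  f(0.608844) = 0.064865
  x_3 = 0.608844 - 0.064865×(0.608844 - 1.180000)/(0.064865 - 0.872721)
       = 0.562985
Iteration 3:
  f(0.608844) = 0.064865
  f(0.562985) = -0.006522
  x_4 = 0.562985 - (-0.006522)×(0.562985 - 0.608844)/(-0.006522 - 0.064865)
       = 0.567174
Iteration 4:
  f(0.562985) = -0.006522
  f(0.567174) = 0.000049
  x_5 = 0.567174 - 0.000049×(0.567174 - 0.562985)/(0.000049 - (-0.006522))
       = 0.567143
Iteration 5:
  f(0.567174) = 0.000049
  f(0.567143) = 0.000000
  x_6 = 0.567143 - 0.000000×(0.567143 - 0.567174)/(0.000000 - 0.000049)
       = 0.567143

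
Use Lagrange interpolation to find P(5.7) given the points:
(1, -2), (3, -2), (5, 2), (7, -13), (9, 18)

Lagrange interpolation formula:
P(x) = Σ yᵢ × Lᵢ(x)
where Lᵢ(x) = Π_{j≠i} (x - xⱼ)/(xᵢ - xⱼ)

L_0(5.7) = (5.7 - 3)/(1 - 3) × (5.7 - 5)/(1 - 5) × (5.7 - 7)/(1 - 7) × (5.7 - 9)/(1 - 9) = 0.021115
L_1(5.7) = (5.7 - 1)/(3 - 1) × (5.7 - 5)/(3 - 5) × (5.7 - 7)/(3 - 7) × (5.7 - 9)/(3 - 9) = -0.147022
L_2(5.7) = (5.7 - 1)/(5 - 1) × (5.7 - 3)/(5 - 3) × (5.7 - 7)/(5 - 7) × (5.7 - 9)/(5 - 9) = 0.850627
L_3(5.7) = (5.7 - 1)/(7 - 1) × (5.7 - 3)/(7 - 3) × (5.7 - 5)/(7 - 5) × (5.7 - 9)/(7 - 9) = 0.305353
L_4(5.7) = (5.7 - 1)/(9 - 1) × (5.7 - 3)/(9 - 3) × (5.7 - 5)/(9 - 5) × (5.7 - 7)/(9 - 7) = -0.030073

P(5.7) = (-2)×L_0(5.7) + (-2)×L_1(5.7) + 2×L_2(5.7) + (-13)×L_3(5.7) + 18×L_4(5.7)
P(5.7) = -2.557831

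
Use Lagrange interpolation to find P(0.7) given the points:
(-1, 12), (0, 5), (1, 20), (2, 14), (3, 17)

Lagrange interpolation formula:
P(x) = Σ yᵢ × Lᵢ(x)
where Lᵢ(x) = Π_{j≠i} (x - xⱼ)/(xᵢ - xⱼ)

L_0(0.7) = (0.7 - 0)/(-1 - 0) × (0.7 - 1)/(-1 - 1) × (0.7 - 2)/(-1 - 2) × (0.7 - 3)/(-1 - 3) = -0.026163
L_1(0.7) = (0.7 - (-1))/(0 - (-1)) × (0.7 - 1)/(0 - 1) × (0.7 - 2)/(0 - 2) × (0.7 - 3)/(0 - 3) = 0.254150
L_2(0.7) = (0.7 - (-1))/(1 - (-1)) × (0.7 - 0)/(1 - 0) × (0.7 - 2)/(1 - 2) × (0.7 - 3)/(1 - 3) = 0.889525
L_3(0.7) = (0.7 - (-1))/(2 - (-1)) × (0.7 - 0)/(2 - 0) × (0.7 - 1)/(2 - 1) × (0.7 - 3)/(2 - 3) = -0.136850
L_4(0.7) = (0.7 - (-1))/(3 - (-1)) × (0.7 - 0)/(3 - 0) × (0.7 - 1)/(3 - 1) × (0.7 - 2)/(3 - 2) = 0.019338

P(0.7) = 12×L_0(0.7) + 5×L_1(0.7) + 20×L_2(0.7) + 14×L_3(0.7) + 17×L_4(0.7)
P(0.7) = 17.160137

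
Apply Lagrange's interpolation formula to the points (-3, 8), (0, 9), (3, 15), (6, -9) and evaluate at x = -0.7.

Lagrange interpolation formula:
P(x) = Σ yᵢ × Lᵢ(x)
where Lᵢ(x) = Π_{j≠i} (x - xⱼ)/(xᵢ - xⱼ)

L_0(-0.7) = (-0.7 - 0)/(-3 - 0) × (-0.7 - 3)/(-3 - 3) × (-0.7 - 6)/(-3 - 6) = 0.107117
L_1(-0.7) = (-0.7 - (-3))/(0 - (-3)) × (-0.7 - 3)/(0 - 3) × (-0.7 - 6)/(0 - 6) = 1.055870
L_2(-0.7) = (-0.7 - (-3))/(3 - (-3)) × (-0.7 - 0)/(3 - 0) × (-0.7 - 6)/(3 - 6) = -0.199759
L_3(-0.7) = (-0.7 - (-3))/(6 - (-3)) × (-0.7 - 0)/(6 - 0) × (-0.7 - 3)/(6 - 3) = 0.036772

P(-0.7) = 8×L_0(-0.7) + 9×L_1(-0.7) + 15×L_2(-0.7) + (-9)×L_3(-0.7)
P(-0.7) = 7.032438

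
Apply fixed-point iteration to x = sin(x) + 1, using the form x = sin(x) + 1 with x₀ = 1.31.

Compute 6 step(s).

Equation: x = sin(x) + 1
Fixed-point form: x = sin(x) + 1
x₀ = 1.31

x_1 = g(1.310000) = 1.966185
x_2 = g(1.966185) = 1.922847
x_3 = g(1.922847) = 1.938668
x_4 = g(1.938668) = 1.933095
x_5 = g(1.933095) = 1.935085
x_6 = g(1.935085) = 1.934378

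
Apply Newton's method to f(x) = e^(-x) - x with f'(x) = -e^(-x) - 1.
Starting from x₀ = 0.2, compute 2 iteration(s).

f(x) = e^(-x) - x
f'(x) = -e^(-x) - 1
x₀ = 0.2

Newton-Raphson formula: x_{n+1} = x_n - f(x_n)/f'(x_n)

Iteration 1:
  f(0.200000) = 0.618731
  f'(0.200000) = -1.818731
  x_1 = 0.200000 - 0.618731/(-1.818731) = 0.540199
Iteration 2:
  f(0.540199) = 0.042433
  f'(0.540199) = -1.582632
  x_2 = 0.540199 - 0.042433/(-1.582632) = 0.567011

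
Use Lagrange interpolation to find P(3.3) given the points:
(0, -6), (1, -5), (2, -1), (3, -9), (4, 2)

Lagrange interpolation formula:
P(x) = Σ yᵢ × Lᵢ(x)
where Lᵢ(x) = Π_{j≠i} (x - xⱼ)/(xᵢ - xⱼ)

L_0(3.3) = (3.3 - 1)/(0 - 1) × (3.3 - 2)/(0 - 2) × (3.3 - 3)/(0 - 3) × (3.3 - 4)/(0 - 4) = -0.026162
L_1(3.3) = (3.3 - 0)/(1 - 0) × (3.3 - 2)/(1 - 2) × (3.3 - 3)/(1 - 3) × (3.3 - 4)/(1 - 4) = 0.150150
L_2(3.3) = (3.3 - 0)/(2 - 0) × (3.3 - 1)/(2 - 1) × (3.3 - 3)/(2 - 3) × (3.3 - 4)/(2 - 4) = -0.398475
L_3(3.3) = (3.3 - 0)/(3 - 0) × (3.3 - 1)/(3 - 1) × (3.3 - 2)/(3 - 2) × (3.3 - 4)/(3 - 4) = 1.151150
L_4(3.3) = (3.3 - 0)/(4 - 0) × (3.3 - 1)/(4 - 1) × (3.3 - 2)/(4 - 2) × (3.3 - 3)/(4 - 3) = 0.123337

P(3.3) = (-6)×L_0(3.3) + (-5)×L_1(3.3) + (-1)×L_2(3.3) + (-9)×L_3(3.3) + 2×L_4(3.3)
P(3.3) = -10.308975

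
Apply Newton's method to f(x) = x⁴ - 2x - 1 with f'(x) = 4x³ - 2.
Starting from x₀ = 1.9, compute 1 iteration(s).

f(x) = x⁴ - 2x - 1
f'(x) = 4x³ - 2
x₀ = 1.9

Newton-Raphson formula: x_{n+1} = x_n - f(x_n)/f'(x_n)

Iteration 1:
  f(1.900000) = 8.232100
  f'(1.900000) = 25.436000
  x_1 = 1.900000 - 8.232100/25.436000 = 1.576360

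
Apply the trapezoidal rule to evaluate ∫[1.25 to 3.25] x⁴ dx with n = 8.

f(x) = x⁴
a = 1.25, b = 3.25, n = 8
h = (b - a)/n = 0.250000

Trapezoidal rule: (h/2)[f(x₀) + 2f(x₁) + 2f(x₂) + ... + f(xₙ)]

x_0 = 1.2500, f(x_0) = 2.441406, coefficient = 1
x_1 = 1.5000, f(x_1) = 5.062500, coefficient = 2
x_2 = 1.7500, f(x_2) = 9.378906, coefficient = 2
x_3 = 2.0000, f(x_3) = 16.000000, coefficient = 2
x_4 = 2.2500, f(x_4) = 25.628906, coefficient = 2
x_5 = 2.5000, f(x_5) = 39.062500, coefficient = 2
x_6 = 2.7500, f(x_6) = 57.191406, coefficient = 2
x_7 = 3.0000, f(x_7) = 81.000000, coefficient = 2
x_8 = 3.2500, f(x_8) = 111.566406, coefficient = 1

I ≈ (0.250000/2) × 580.656250 = 72.582031
Exact value: 71.907813
Error: 0.674219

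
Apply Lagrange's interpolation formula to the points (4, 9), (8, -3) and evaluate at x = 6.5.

Lagrange interpolation formula:
P(x) = Σ yᵢ × Lᵢ(x)
where Lᵢ(x) = Π_{j≠i} (x - xⱼ)/(xᵢ - xⱼ)

L_0(6.5) = (6.5 - 8)/(4 - 8) = 0.375000
L_1(6.5) = (6.5 - 4)/(8 - 4) = 0.625000

P(6.5) = 9×L_0(6.5) + (-3)×L_1(6.5)
P(6.5) = 1.500000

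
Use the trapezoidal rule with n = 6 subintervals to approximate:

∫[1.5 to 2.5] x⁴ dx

f(x) = x⁴
a = 1.5, b = 2.5, n = 6
h = (b - a)/n = 0.166667

Trapezoidal rule: (h/2)[f(x₀) + 2f(x₁) + 2f(x₂) + ... + f(xₙ)]

x_0 = 1.5000, f(x_0) = 5.062500, coefficient = 1
x_1 = 1.6667, f(x_1) = 7.716049, coefficient = 2
x_2 = 1.8333, f(x_2) = 11.297068, coefficient = 2
x_3 = 2.0000, f(x_3) = 16.000000, coefficient = 2
x_4 = 2.1667, f(x_4) = 22.037809, coefficient = 2
x_5 = 2.3333, f(x_5) = 29.641975, coefficient = 2
x_6 = 2.5000, f(x_6) = 39.062500, coefficient = 1

I ≈ (0.166667/2) × 217.510802 = 18.125900
Exact value: 18.012500
Error: 0.113400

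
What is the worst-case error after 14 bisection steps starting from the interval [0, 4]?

Bisection error bound: |error| ≤ (b-a)/2^n
|error| ≤ (4 - 0)/2^14 = 4/2^14
|error| ≤ 0.0002441406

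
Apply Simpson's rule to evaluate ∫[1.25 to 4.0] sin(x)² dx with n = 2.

f(x) = sin(x)²
a = 1.25, b = 4.0, n = 2
h = (b - a)/n = 1.375000

Simpson's rule: (h/3)[f(x₀) + 4f(x₁) + 2f(x₂) + ... + f(xₙ)]

x_0 = 1.2500, f(x_0) = 0.900572, coefficient = 1
x_1 = 2.6250, f(x_1) = 0.243957, coefficient = 4
x_2 = 4.0000, f(x_2) = 0.572750, coefficient = 1

I ≈ (1.375000/3) × 2.449151 = 1.122527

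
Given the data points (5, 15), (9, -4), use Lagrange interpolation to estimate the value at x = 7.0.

Lagrange interpolation formula:
P(x) = Σ yᵢ × Lᵢ(x)
where Lᵢ(x) = Π_{j≠i} (x - xⱼ)/(xᵢ - xⱼ)

L_0(7.0) = (7.0 - 9)/(5 - 9) = 0.500000
L_1(7.0) = (7.0 - 5)/(9 - 5) = 0.500000

P(7.0) = 15×L_0(7.0) + (-4)×L_1(7.0)
P(7.0) = 5.500000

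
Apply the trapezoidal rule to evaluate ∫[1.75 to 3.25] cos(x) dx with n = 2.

f(x) = cos(x)
a = 1.75, b = 3.25, n = 2
h = (b - a)/n = 0.750000

Trapezoidal rule: (h/2)[f(x₀) + 2f(x₁) + 2f(x₂) + ... + f(xₙ)]

x_0 = 1.7500, f(x_0) = -0.178246, coefficient = 1
x_1 = 2.5000, f(x_1) = -0.801144, coefficient = 2
x_2 = 3.2500, f(x_2) = -0.994130, coefficient = 1

I ≈ (0.750000/2) × -2.774663 = -1.040499
Exact value: -1.092181
Error: 0.051682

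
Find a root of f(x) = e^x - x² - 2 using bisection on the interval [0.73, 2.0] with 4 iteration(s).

f(x) = e^x - x² - 2
Initial interval: [0.73, 2.0]

Iteration 1:
  c_1 = (0.730000 + 2.000000)/2 = 1.365000
  f(c_1) = f(1.365000) = 0.052498
  f(a) × f(c) < 0, new interval: [0.730000, 1.365000]
Iteration 2:
  c_2 = (0.730000 + 1.365000)/2 = 1.047500
  f(c_2) = f(1.047500) = -0.246740
  f(a) × f(c) ≥ 0, new interval: [1.047500, 1.365000]
Iteration 3:
  c_3 = (1.047500 + 1.365000)/2 = 1.206250
  f(c_3) = f(1.206250) = -0.114106
  f(a) × f(c) ≥ 0, new interval: [1.206250, 1.365000]
Iteration 4:
  c_4 = (1.206250 + 1.365000)/2 = 1.285625
  f(c_4) = f(1.285625) = -0.035904
  f(a) × f(c) ≥ 0, new interval: [1.285625, 1.365000]

After 4 iteration(s), the approximation is c_4 = 1.285625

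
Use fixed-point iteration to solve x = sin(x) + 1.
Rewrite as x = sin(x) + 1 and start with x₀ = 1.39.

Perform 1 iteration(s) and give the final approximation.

Equation: x = sin(x) + 1
Fixed-point form: x = sin(x) + 1
x₀ = 1.39

x_1 = g(1.390000) = 1.983701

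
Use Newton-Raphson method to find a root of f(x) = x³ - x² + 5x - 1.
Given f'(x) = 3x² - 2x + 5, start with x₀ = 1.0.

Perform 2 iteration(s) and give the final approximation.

f(x) = x³ - x² + 5x - 1
f'(x) = 3x² - 2x + 5
x₀ = 1.0

Newton-Raphson formula: x_{n+1} = x_n - f(x_n)/f'(x_n)

Iteration 1:
  f(1.000000) = 4.000000
  f'(1.000000) = 6.000000
  x_1 = 1.000000 - 4.000000/6.000000 = 0.333333
Iteration 2:
  f(0.333333) = 0.592593
  f'(0.333333) = 4.666667
  x_2 = 0.333333 - 0.592593/4.666667 = 0.206349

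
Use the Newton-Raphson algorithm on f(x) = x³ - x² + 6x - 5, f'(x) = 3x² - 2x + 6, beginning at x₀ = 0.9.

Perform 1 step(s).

f(x) = x³ - x² + 6x - 5
f'(x) = 3x² - 2x + 6
x₀ = 0.9

Newton-Raphson formula: x_{n+1} = x_n - f(x_n)/f'(x_n)

Iteration 1:
  f(0.900000) = 0.319000
  f'(0.900000) = 6.630000
  x_1 = 0.900000 - 0.319000/6.630000 = 0.851885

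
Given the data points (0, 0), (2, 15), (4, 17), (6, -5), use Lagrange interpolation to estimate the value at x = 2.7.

Lagrange interpolation formula:
P(x) = Σ yᵢ × Lᵢ(x)
where Lᵢ(x) = Π_{j≠i} (x - xⱼ)/(xᵢ - xⱼ)

L_0(2.7) = (2.7 - 2)/(0 - 2) × (2.7 - 4)/(0 - 4) × (2.7 - 6)/(0 - 6) = -0.062563
L_1(2.7) = (2.7 - 0)/(2 - 0) × (2.7 - 4)/(2 - 4) × (2.7 - 6)/(2 - 6) = 0.723937
L_2(2.7) = (2.7 - 0)/(4 - 0) × (2.7 - 2)/(4 - 2) × (2.7 - 6)/(4 - 6) = 0.389813
L_3(2.7) = (2.7 - 0)/(6 - 0) × (2.7 - 2)/(6 - 2) × (2.7 - 4)/(6 - 4) = -0.051188

P(2.7) = 0×L_0(2.7) + 15×L_1(2.7) + 17×L_2(2.7) + (-5)×L_3(2.7)
P(2.7) = 17.741813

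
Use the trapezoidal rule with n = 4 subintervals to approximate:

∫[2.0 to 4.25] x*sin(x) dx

f(x) = x*sin(x)
a = 2.0, b = 4.25, n = 4
h = (b - a)/n = 0.562500

Trapezoidal rule: (h/2)[f(x₀) + 2f(x₁) + 2f(x₂) + ... + f(xₙ)]

x_0 = 2.0000, f(x_0) = 1.818595, coefficient = 1
x_1 = 2.5625, f(x_1) = 1.402366, coefficient = 2
x_2 = 3.1250, f(x_2) = 0.051850, coefficient = 2
x_3 = 3.6875, f(x_3) = -1.914527, coefficient = 2
x_4 = 4.2500, f(x_4) = -3.803705, coefficient = 1

I ≈ (0.562500/2) × -2.905733 = -0.817237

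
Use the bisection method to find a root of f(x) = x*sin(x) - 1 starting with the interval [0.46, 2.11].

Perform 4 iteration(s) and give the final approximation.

f(x) = x*sin(x) - 1
Initial interval: [0.46, 2.11]

Iteration 1:
  c_1 = (0.460000 + 2.110000)/2 = 1.285000
  f(c_1) = f(1.285000) = 0.232877
  f(a) × f(c) < 0, new interval: [0.460000, 1.285000]
Iteration 2:
  c_2 = (0.460000 + 1.285000)/2 = 0.872500
  f(c_2) = f(0.872500) = -0.331719
  f(a) × f(c) ≥ 0, new interval: [0.872500, 1.285000]
Iteration 3:
  c_3 = (0.872500 + 1.285000)/2 = 1.078750
  f(c_3) = f(1.078750) = -0.049224
  f(a) × f(c) ≥ 0, new interval: [1.078750, 1.285000]
Iteration 4:
  c_4 = (1.078750 + 1.285000)/2 = 1.181875
  f(c_4) = f(1.181875) = 0.093611
  f(a) × f(c) < 0, new interval: [1.078750, 1.181875]

After 4 iteration(s), the approximation is c_4 = 1.181875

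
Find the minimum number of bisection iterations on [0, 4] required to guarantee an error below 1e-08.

We need (b-a)/2^n ≤ 1e-08
(4 - 0)/2^n ≤ 1e-08
4/2^n ≤ 1e-08
2^n ≥ 400000000
n ≥ log₂(400000000) = 28.58
n ≥ 29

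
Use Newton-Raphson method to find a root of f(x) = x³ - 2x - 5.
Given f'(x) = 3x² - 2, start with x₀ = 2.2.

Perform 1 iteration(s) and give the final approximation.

f(x) = x³ - 2x - 5
f'(x) = 3x² - 2
x₀ = 2.2

Newton-Raphson formula: x_{n+1} = x_n - f(x_n)/f'(x_n)

Iteration 1:
  f(2.200000) = 1.248000
  f'(2.200000) = 12.520000
  x_1 = 2.200000 - 1.248000/12.520000 = 2.100319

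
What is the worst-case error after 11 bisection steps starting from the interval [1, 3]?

Bisection error bound: |error| ≤ (b-a)/2^n
|error| ≤ (3 - 1)/2^11 = 2/2^11
|error| ≤ 0.0009765625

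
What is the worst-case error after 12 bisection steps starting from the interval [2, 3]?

Bisection error bound: |error| ≤ (b-a)/2^n
|error| ≤ (3 - 2)/2^12 = 1/2^12
|error| ≤ 0.0002441406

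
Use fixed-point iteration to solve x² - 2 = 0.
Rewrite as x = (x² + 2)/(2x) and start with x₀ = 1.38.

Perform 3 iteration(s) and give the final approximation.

Equation: x² - 2 = 0
Fixed-point form: x = (x² + 2)/(2x)
x₀ = 1.38

x_1 = g(1.380000) = 1.414638
x_2 = g(1.414638) = 1.414214
x_3 = g(1.414214) = 1.414214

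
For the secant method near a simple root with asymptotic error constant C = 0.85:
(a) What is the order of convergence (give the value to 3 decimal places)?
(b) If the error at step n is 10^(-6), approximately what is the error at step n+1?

(a) Secant method has superlinear convergence with order φ = (1+√5)/2 ≈ 1.618.
    This means |e_{n+1}| ≈ C|e_n|^1.618.

(b) With |e_n| = 10^(-6) and C = 0.85:
    |e_{n+1}| ≈ 0.85 × (10^(-6))^1.618 = 0.85 × 10^(-9.71)

(a) ≈ 1.618 (golden ratio); (b) |e_{n+1}| ≈ 1.664e-10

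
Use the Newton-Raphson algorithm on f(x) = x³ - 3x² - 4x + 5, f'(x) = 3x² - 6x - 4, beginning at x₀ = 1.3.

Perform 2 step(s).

f(x) = x³ - 3x² - 4x + 5
f'(x) = 3x² - 6x - 4
x₀ = 1.3

Newton-Raphson formula: x_{n+1} = x_n - f(x_n)/f'(x_n)

Iteration 1:
  f(1.300000) = -3.073000
  f'(1.300000) = -6.730000
  x_1 = 1.300000 - (-3.073000)/(-6.730000) = 0.843388
Iteration 2:
  f(0.843388) = 0.092444
  f'(0.843388) = -6.926418
  x_2 = 0.843388 - 0.092444/(-6.926418) = 0.856734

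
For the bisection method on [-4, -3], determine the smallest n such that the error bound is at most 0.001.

We need (b-a)/2^n ≤ 0.001
(-3 - (-4))/2^n ≤ 0.001
1/2^n ≤ 0.001
2^n ≥ 1000
n ≥ log₂(1000) = 9.97
n ≥ 10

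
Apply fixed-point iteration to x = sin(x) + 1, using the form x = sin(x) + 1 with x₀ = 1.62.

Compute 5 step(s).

Equation: x = sin(x) + 1
Fixed-point form: x = sin(x) + 1
x₀ = 1.62

x_1 = g(1.620000) = 1.998790
x_2 = g(1.998790) = 1.909800
x_3 = g(1.909800) = 1.943086
x_4 = g(1.943086) = 1.931497
x_5 = g(1.931497) = 1.935650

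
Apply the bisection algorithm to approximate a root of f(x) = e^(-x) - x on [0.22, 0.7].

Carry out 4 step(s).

f(x) = e^(-x) - x
Initial interval: [0.22, 0.7]

Iteration 1:
  c_1 = (0.220000 + 0.700000)/2 = 0.460000
  f(c_1) = f(0.460000) = 0.171284
  f(a) × f(c) ≥ 0, new interval: [0.460000, 0.700000]
Iteration 2:
  c_2 = (0.460000 + 0.700000)/2 = 0.580000
  f(c_2) = f(0.580000) = -0.020102
  f(a) × f(c) < 0, new interval: [0.460000, 0.580000]
Iteration 3:
  c_3 = (0.460000 + 0.580000)/2 = 0.520000
  f(c_3) = f(0.520000) = 0.074521
  f(a) × f(c) ≥ 0, new interval: [0.520000, 0.580000]
Iteration 4:
  c_4 = (0.520000 + 0.580000)/2 = 0.550000
  f(c_4) = f(0.550000) = 0.026950
  f(a) × f(c) ≥ 0, new interval: [0.550000, 0.580000]

After 4 iteration(s), the approximation is c_4 = 0.550000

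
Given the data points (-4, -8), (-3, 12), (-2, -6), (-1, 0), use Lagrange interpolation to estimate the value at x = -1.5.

Lagrange interpolation formula:
P(x) = Σ yᵢ × Lᵢ(x)
where Lᵢ(x) = Π_{j≠i} (x - xⱼ)/(xᵢ - xⱼ)

L_0(-1.5) = (-1.5 - (-3))/(-4 - (-3)) × (-1.5 - (-2))/(-4 - (-2)) × (-1.5 - (-1))/(-4 - (-1)) = 0.062500
L_1(-1.5) = (-1.5 - (-4))/(-3 - (-4)) × (-1.5 - (-2))/(-3 - (-2)) × (-1.5 - (-1))/(-3 - (-1)) = -0.312500
L_2(-1.5) = (-1.5 - (-4))/(-2 - (-4)) × (-1.5 - (-3))/(-2 - (-3)) × (-1.5 - (-1))/(-2 - (-1)) = 0.937500
L_3(-1.5) = (-1.5 - (-4))/(-1 - (-4)) × (-1.5 - (-3))/(-1 - (-3)) × (-1.5 - (-2))/(-1 - (-2)) = 0.312500

P(-1.5) = (-8)×L_0(-1.5) + 12×L_1(-1.5) + (-6)×L_2(-1.5) + 0×L_3(-1.5)
P(-1.5) = -9.875000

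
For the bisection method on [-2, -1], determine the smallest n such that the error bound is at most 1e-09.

We need (b-a)/2^n ≤ 1e-09
(-1 - (-2))/2^n ≤ 1e-09
1/2^n ≤ 1e-09
2^n ≥ 1000000000
n ≥ log₂(1000000000) = 29.90
n ≥ 30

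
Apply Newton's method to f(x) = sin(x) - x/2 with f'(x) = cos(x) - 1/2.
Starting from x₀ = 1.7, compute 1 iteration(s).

f(x) = sin(x) - x/2
f'(x) = cos(x) - 1/2
x₀ = 1.7

Newton-Raphson formula: x_{n+1} = x_n - f(x_n)/f'(x_n)

Iteration 1:
  f(1.700000) = 0.141665
  f'(1.700000) = -0.628844
  x_1 = 1.700000 - 0.141665/(-0.628844) = 1.925278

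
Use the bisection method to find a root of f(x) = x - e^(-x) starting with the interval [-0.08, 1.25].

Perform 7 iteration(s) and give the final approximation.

f(x) = x - e^(-x)
Initial interval: [-0.08, 1.25]

Iteration 1:
  c_1 = (-0.080000 + 1.250000)/2 = 0.585000
  f(c_1) = f(0.585000) = 0.027894
  f(a) × f(c) < 0, new interval: [-0.080000, 0.585000]
Iteration 2:
  c_2 = (-0.080000 + 0.585000)/2 = 0.252500
  f(c_2) = f(0.252500) = -0.524356
  f(a) × f(c) ≥ 0, new interval: [0.252500, 0.585000]
Iteration 3:
  c_3 = (0.252500 + 0.585000)/2 = 0.418750
  f(c_3) = f(0.418750) = -0.239119
  f(a) × f(c) ≥ 0, new interval: [0.418750, 0.585000]
Iteration 4:
  c_4 = (0.418750 + 0.585000)/2 = 0.501875
  f(c_4) = f(0.501875) = -0.103519
  f(a) × f(c) ≥ 0, new interval: [0.501875, 0.585000]
Iteration 5:
  c_5 = (0.501875 + 0.585000)/2 = 0.543438
  f(c_5) = f(0.543438) = -0.037311
  f(a) × f(c) ≥ 0, new interval: [0.543438, 0.585000]
Iteration 6:
  c_6 = (0.543438 + 0.585000)/2 = 0.564219
  f(c_6) = f(0.564219) = -0.004586
  f(a) × f(c) ≥ 0, new interval: [0.564219, 0.585000]
Iteration 7:
  c_7 = (0.564219 + 0.585000)/2 = 0.574609
  f(c_7) = f(0.574609) = 0.011685
  f(a) × f(c) < 0, new interval: [0.564219, 0.574609]

After 7 iteration(s), the approximation is c_7 = 0.574609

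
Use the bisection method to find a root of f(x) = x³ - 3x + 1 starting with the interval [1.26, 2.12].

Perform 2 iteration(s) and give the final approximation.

f(x) = x³ - 3x + 1
Initial interval: [1.26, 2.12]

Iteration 1:
  c_1 = (1.260000 + 2.120000)/2 = 1.690000
  f(c_1) = f(1.690000) = 0.756809
  f(a) × f(c) < 0, new interval: [1.260000, 1.690000]
Iteration 2:
  c_2 = (1.260000 + 1.690000)/2 = 1.475000
  f(c_2) = f(1.475000) = -0.215953
  f(a) × f(c) ≥ 0, new interval: [1.475000, 1.690000]

After 2 iteration(s), the approximation is c_2 = 1.475000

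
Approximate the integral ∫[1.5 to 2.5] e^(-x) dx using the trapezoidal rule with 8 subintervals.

f(x) = e^(-x)
a = 1.5, b = 2.5, n = 8
h = (b - a)/n = 0.125000

Trapezoidal rule: (h/2)[f(x₀) + 2f(x₁) + 2f(x₂) + ... + f(xₙ)]

x_0 = 1.5000, f(x_0) = 0.223130, coefficient = 1
x_1 = 1.6250, f(x_1) = 0.196912, coefficient = 2
x_2 = 1.7500, f(x_2) = 0.173774, coefficient = 2
x_3 = 1.8750, f(x_3) = 0.153355, coefficient = 2
x_4 = 2.0000, f(x_4) = 0.135335, coefficient = 2
x_5 = 2.1250, f(x_5) = 0.119433, coefficient = 2
x_6 = 2.2500, f(x_6) = 0.105399, coefficient = 2
x_7 = 2.3750, f(x_7) = 0.093014, coefficient = 2
x_8 = 2.5000, f(x_8) = 0.082085, coefficient = 1

I ≈ (0.125000/2) × 2.259660 = 0.141229
Exact value: 0.141045
Error: 0.000184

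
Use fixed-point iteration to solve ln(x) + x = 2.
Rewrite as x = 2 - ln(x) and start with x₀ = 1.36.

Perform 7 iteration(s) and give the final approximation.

Equation: ln(x) + x = 2
Fixed-point form: x = 2 - ln(x)
x₀ = 1.36

x_1 = g(1.360000) = 1.692515
x_2 = g(1.692515) = 1.473784
x_3 = g(1.473784) = 1.612167
x_4 = g(1.612167) = 1.522421
x_5 = g(1.522421) = 1.579698
x_6 = g(1.579698) = 1.542766
x_7 = g(1.542766) = 1.566423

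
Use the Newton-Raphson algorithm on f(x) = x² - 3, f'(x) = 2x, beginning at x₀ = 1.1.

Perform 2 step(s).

f(x) = x² - 3
f'(x) = 2x
x₀ = 1.1

Newton-Raphson formula: x_{n+1} = x_n - f(x_n)/f'(x_n)

Iteration 1:
  f(1.100000) = -1.790000
  f'(1.100000) = 2.200000
  x_1 = 1.100000 - (-1.790000)/2.200000 = 1.913636
Iteration 2:
  f(1.913636) = 0.662004
  f'(1.913636) = 3.827273
  x_2 = 1.913636 - 0.662004/3.827273 = 1.740666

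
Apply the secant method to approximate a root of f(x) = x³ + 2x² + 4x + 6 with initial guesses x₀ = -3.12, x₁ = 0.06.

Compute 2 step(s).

f(x) = x³ + 2x² + 4x + 6
x₀ = -3.12, x₁ = 0.06

Secant formula: x_{n+1} = x_n - f(x_n)(x_n - x_{n-1})/(f(x_n) - f(x_{n-1}))

Iteration 1:
  f(-3.120000) = -17.382528
  f(0.060000) = 6.247416
  x_2 = 0.060000 - 6.247416×(0.060000 - (-3.120000))/(6.247416 - (-17.382528))
       = -0.780746
Iteration 2:
  f(0.060000) = 6.247416
  f(-0.780746) = 3.620230
  x_3 = -0.780746 - 3.620230×(-0.780746 - 0.060000)/(3.620230 - 6.247416)
       = -1.939283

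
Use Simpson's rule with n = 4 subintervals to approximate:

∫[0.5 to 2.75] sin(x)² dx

f(x) = sin(x)²
a = 0.5, b = 2.75, n = 4
h = (b - a)/n = 0.562500

Simpson's rule: (h/3)[f(x₀) + 4f(x₁) + 2f(x₂) + ... + f(xₙ)]

x_0 = 0.5000, f(x_0) = 0.229849, coefficient = 1
x_1 = 1.0625, f(x_1) = 0.763133, coefficient = 4
x_2 = 1.6250, f(x_2) = 0.997065, coefficient = 2
x_3 = 2.1875, f(x_3) = 0.665512, coefficient = 4
x_4 = 2.7500, f(x_4) = 0.145665, coefficient = 1

I ≈ (0.562500/3) × 8.084225 = 1.515792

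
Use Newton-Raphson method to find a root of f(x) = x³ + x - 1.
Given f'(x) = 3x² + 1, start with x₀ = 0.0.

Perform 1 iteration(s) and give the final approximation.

f(x) = x³ + x - 1
f'(x) = 3x² + 1
x₀ = 0.0

Newton-Raphson formula: x_{n+1} = x_n - f(x_n)/f'(x_n)

Iteration 1:
  f(0.000000) = -1.000000
  f'(0.000000) = 1.000000
  x_1 = 0.000000 - (-1.000000)/1.000000 = 1.000000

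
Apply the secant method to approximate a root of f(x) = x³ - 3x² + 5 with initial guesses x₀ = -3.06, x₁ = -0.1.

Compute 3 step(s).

f(x) = x³ - 3x² + 5
x₀ = -3.06, x₁ = -0.1

Secant formula: x_{n+1} = x_n - f(x_n)(x_n - x_{n-1})/(f(x_n) - f(x_{n-1}))

Iteration 1:
  f(-3.060000) = -51.743416
  f(-0.100000) = 4.969000
  x_2 = -0.100000 - 4.969000×(-0.100000 - (-3.060000))/(4.969000 - (-51.743416))
       = -0.359348
Iteration 2:
  f(-0.100000) = 4.969000
  f(-0.359348) = 4.566205
  x_3 = -0.359348 - 4.566205×(-0.359348 - (-0.100000))/(4.566205 - 4.969000)
       = -3.299389
Iteration 3:
  f(-0.359348) = 4.566205
  f(-3.299389) = -63.574951
  x_4 = -3.299389 - (-63.574951)×(-3.299389 - (-0.359348))/(-63.574951 - 4.566205)
       = -0.556363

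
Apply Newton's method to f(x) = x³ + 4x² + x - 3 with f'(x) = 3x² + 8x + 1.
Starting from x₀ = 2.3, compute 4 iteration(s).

f(x) = x³ + 4x² + x - 3
f'(x) = 3x² + 8x + 1
x₀ = 2.3

Newton-Raphson formula: x_{n+1} = x_n - f(x_n)/f'(x_n)

Iteration 1:
  f(2.300000) = 32.627000
  f'(2.300000) = 35.270000
  x_1 = 2.300000 - 32.627000/35.270000 = 1.374936
Iteration 2:
  f(1.374936) = 8.535982
  f'(1.374936) = 17.670838
  x_2 = 1.374936 - 8.535982/17.670838 = 0.891881
Iteration 3:
  f(0.891881) = 1.783141
  f'(0.891881) = 10.521410
  x_3 = 0.891881 - 1.783141/10.521410 = 0.722404
Iteration 4:
  f(0.722404) = 0.186874
  f'(0.722404) = 8.344836
  x_4 = 0.722404 - 0.186874/8.344836 = 0.700010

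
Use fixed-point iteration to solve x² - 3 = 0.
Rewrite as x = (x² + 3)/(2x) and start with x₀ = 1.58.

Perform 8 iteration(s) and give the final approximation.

Equation: x² - 3 = 0
Fixed-point form: x = (x² + 3)/(2x)
x₀ = 1.58

x_1 = g(1.580000) = 1.739367
x_2 = g(1.739367) = 1.732066
x_3 = g(1.732066) = 1.732051
x_4 = g(1.732051) = 1.732051
x_5 = g(1.732051) = 1.732051
x_6 = g(1.732051) = 1.732051
x_7 = g(1.732051) = 1.732051
x_8 = g(1.732051) = 1.732051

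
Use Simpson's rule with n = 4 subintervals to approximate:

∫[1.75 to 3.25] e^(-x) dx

f(x) = e^(-x)
a = 1.75, b = 3.25, n = 4
h = (b - a)/n = 0.375000

Simpson's rule: (h/3)[f(x₀) + 4f(x₁) + 2f(x₂) + ... + f(xₙ)]

x_0 = 1.7500, f(x_0) = 0.173774, coefficient = 1
x_1 = 2.1250, f(x_1) = 0.119433, coefficient = 4
x_2 = 2.5000, f(x_2) = 0.082085, coefficient = 2
x_3 = 2.8750, f(x_3) = 0.056416, coefficient = 4
x_4 = 3.2500, f(x_4) = 0.038774, coefficient = 1

I ≈ (0.375000/3) × 1.080115 = 0.135014
Exact value: 0.135000
Error: 0.000015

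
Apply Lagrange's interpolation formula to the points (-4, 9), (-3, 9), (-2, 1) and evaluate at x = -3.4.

Lagrange interpolation formula:
P(x) = Σ yᵢ × Lᵢ(x)
where Lᵢ(x) = Π_{j≠i} (x - xⱼ)/(xᵢ - xⱼ)

L_0(-3.4) = (-3.4 - (-3))/(-4 - (-3)) × (-3.4 - (-2))/(-4 - (-2)) = 0.280000
L_1(-3.4) = (-3.4 - (-4))/(-3 - (-4)) × (-3.4 - (-2))/(-3 - (-2)) = 0.840000
L_2(-3.4) = (-3.4 - (-4))/(-2 - (-4)) × (-3.4 - (-3))/(-2 - (-3)) = -0.120000

P(-3.4) = 9×L_0(-3.4) + 9×L_1(-3.4) + 1×L_2(-3.4)
P(-3.4) = 9.960000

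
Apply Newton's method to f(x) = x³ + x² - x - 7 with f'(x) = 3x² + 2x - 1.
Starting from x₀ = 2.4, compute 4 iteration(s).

f(x) = x³ + x² - x - 7
f'(x) = 3x² + 2x - 1
x₀ = 2.4

Newton-Raphson formula: x_{n+1} = x_n - f(x_n)/f'(x_n)

Iteration 1:
  f(2.400000) = 10.184000
  f'(2.400000) = 21.080000
  x_1 = 2.400000 - 10.184000/21.080000 = 1.916888
Iteration 2:
  f(1.916888) = 1.801100
  f'(1.916888) = 13.857155
  x_2 = 1.916888 - 1.801100/13.857155 = 1.786912
Iteration 3:
  f(1.786912) = 0.111849
  f'(1.786912) = 12.152986
  x_3 = 1.786912 - 0.111849/12.152986 = 1.777709
Iteration 4:
  f(1.777709) = 0.000538
  f'(1.777709) = 12.036160
  x_4 = 1.777709 - 0.000538/12.036160 = 1.777664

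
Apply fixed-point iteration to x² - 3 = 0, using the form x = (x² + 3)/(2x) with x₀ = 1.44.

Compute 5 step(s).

Equation: x² - 3 = 0
Fixed-point form: x = (x² + 3)/(2x)
x₀ = 1.44

x_1 = g(1.440000) = 1.761667
x_2 = g(1.761667) = 1.732300
x_3 = g(1.732300) = 1.732051
x_4 = g(1.732051) = 1.732051
x_5 = g(1.732051) = 1.732051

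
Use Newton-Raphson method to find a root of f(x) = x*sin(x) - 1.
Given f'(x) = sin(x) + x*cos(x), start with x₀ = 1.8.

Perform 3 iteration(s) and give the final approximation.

f(x) = x*sin(x) - 1
f'(x) = sin(x) + x*cos(x)
x₀ = 1.8

Newton-Raphson formula: x_{n+1} = x_n - f(x_n)/f'(x_n)

Iteration 1:
  f(1.800000) = 0.752926
  f'(1.800000) = 0.564884
  x_1 = 1.800000 - 0.752926/0.564884 = 0.467114
Iteration 2:
  f(0.467114) = -0.789653
  f'(0.467114) = 0.867384
  x_2 = 0.467114 - (-0.789653)/0.867384 = 1.377499
Iteration 3:
  f(1.377499) = 0.351844
  f'(1.377499) = 1.245988
  x_3 = 1.377499 - 0.351844/1.245988 = 1.095117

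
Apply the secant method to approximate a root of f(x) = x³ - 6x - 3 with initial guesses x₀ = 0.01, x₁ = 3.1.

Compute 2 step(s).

f(x) = x³ - 6x - 3
x₀ = 0.01, x₁ = 3.1

Secant formula: x_{n+1} = x_n - f(x_n)(x_n - x_{n-1})/(f(x_n) - f(x_{n-1}))

Iteration 1:
  f(0.010000) = -3.059999
  f(3.100000) = 8.191000
  x_2 = 3.100000 - 8.191000×(3.100000 - 0.010000)/(8.191000 - (-3.059999))
       = 0.850405
Iteration 2:
  f(3.100000) = 8.191000
  f(0.850405) = -7.487427
  x_3 = 0.850405 - (-7.487427)×(0.850405 - 3.100000)/(-7.487427 - 8.191000)
       = 1.924727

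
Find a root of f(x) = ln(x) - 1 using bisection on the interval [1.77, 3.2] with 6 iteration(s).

f(x) = ln(x) - 1
Initial interval: [1.77, 3.2]

Iteration 1:
  c_1 = (1.770000 + 3.200000)/2 = 2.485000
  f(c_1) = f(2.485000) = -0.089727
  f(a) × f(c) ≥ 0, new interval: [2.485000, 3.200000]
Iteration 2:
  c_2 = (2.485000 + 3.200000)/2 = 2.842500
  f(c_2) = f(2.842500) = 0.044684
  f(a) × f(c) < 0, new interval: [2.485000, 2.842500]
Iteration 3:
  c_3 = (2.485000 + 2.842500)/2 = 2.663750
  f(c_3) = f(2.663750) = -0.020265
  f(a) × f(c) ≥ 0, new interval: [2.663750, 2.842500]
Iteration 4:
  c_4 = (2.663750 + 2.842500)/2 = 2.753125
  f(c_4) = f(2.753125) = 0.012737
  f(a) × f(c) < 0, new interval: [2.663750, 2.753125]
Iteration 5:
  c_5 = (2.663750 + 2.753125)/2 = 2.708438
  f(c_5) = f(2.708438) = -0.003628
  f(a) × f(c) ≥ 0, new interval: [2.708438, 2.753125]
Iteration 6:
  c_6 = (2.708438 + 2.753125)/2 = 2.730781
  f(c_6) = f(2.730781) = 0.004588
  f(a) × f(c) < 0, new interval: [2.708438, 2.730781]

After 6 iteration(s), the approximation is c_6 = 2.730781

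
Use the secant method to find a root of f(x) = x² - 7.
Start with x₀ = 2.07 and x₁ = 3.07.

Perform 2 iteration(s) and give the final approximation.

f(x) = x² - 7
x₀ = 2.07, x₁ = 3.07

Secant formula: x_{n+1} = x_n - f(x_n)(x_n - x_{n-1})/(f(x_n) - f(x_{n-1}))

Iteration 1:
  f(2.070000) = -2.715100
  f(3.070000) = 2.424900
  x_2 = 3.070000 - 2.424900×(3.070000 - 2.070000)/(2.424900 - (-2.715100))
       = 2.598230
Iteration 2:
  f(3.070000) = 2.424900
  f(2.598230) = -0.249203
  x_3 = 2.598230 - (-0.249203)×(2.598230 - 3.070000)/(-0.249203 - 2.424900)
       = 2.642194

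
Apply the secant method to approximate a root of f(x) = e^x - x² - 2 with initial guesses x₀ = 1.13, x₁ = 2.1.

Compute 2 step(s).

f(x) = e^x - x² - 2
x₀ = 1.13, x₁ = 2.1

Secant formula: x_{n+1} = x_n - f(x_n)(x_n - x_{n-1})/(f(x_n) - f(x_{n-1}))

Iteration 1:
  f(1.130000) = -0.181243
  f(2.100000) = 1.756170
  x_2 = 2.100000 - 1.756170×(2.100000 - 1.130000)/(1.756170 - (-0.181243))
       = 1.220743
Iteration 2:
  f(2.100000) = 1.756170
  f(1.220743) = -0.100508
  x_3 = 1.220743 - (-0.100508)×(1.220743 - 2.100000)/(-0.100508 - 1.756170)
       = 1.268340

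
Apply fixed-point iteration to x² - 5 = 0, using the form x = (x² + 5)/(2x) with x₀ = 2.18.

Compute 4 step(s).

Equation: x² - 5 = 0
Fixed-point form: x = (x² + 5)/(2x)
x₀ = 2.18

x_1 = g(2.180000) = 2.236789
x_2 = g(2.236789) = 2.236068
x_3 = g(2.236068) = 2.236068
x_4 = g(2.236068) = 2.236068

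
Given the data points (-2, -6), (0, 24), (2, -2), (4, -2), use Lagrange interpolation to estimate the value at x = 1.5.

Lagrange interpolation formula:
P(x) = Σ yᵢ × Lᵢ(x)
where Lᵢ(x) = Π_{j≠i} (x - xⱼ)/(xᵢ - xⱼ)

L_0(1.5) = (1.5 - 0)/(-2 - 0) × (1.5 - 2)/(-2 - 2) × (1.5 - 4)/(-2 - 4) = -0.039062
L_1(1.5) = (1.5 - (-2))/(0 - (-2)) × (1.5 - 2)/(0 - 2) × (1.5 - 4)/(0 - 4) = 0.273438
L_2(1.5) = (1.5 - (-2))/(2 - (-2)) × (1.5 - 0)/(2 - 0) × (1.5 - 4)/(2 - 4) = 0.820312
L_3(1.5) = (1.5 - (-2))/(4 - (-2)) × (1.5 - 0)/(4 - 0) × (1.5 - 2)/(4 - 2) = -0.054688

P(1.5) = (-6)×L_0(1.5) + 24×L_1(1.5) + (-2)×L_2(1.5) + (-2)×L_3(1.5)
P(1.5) = 5.265625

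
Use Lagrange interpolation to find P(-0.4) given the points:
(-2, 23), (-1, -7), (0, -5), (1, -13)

Lagrange interpolation formula:
P(x) = Σ yᵢ × Lᵢ(x)
where Lᵢ(x) = Π_{j≠i} (x - xⱼ)/(xᵢ - xⱼ)

L_0(-0.4) = (-0.4 - (-1))/(-2 - (-1)) × (-0.4 - 0)/(-2 - 0) × (-0.4 - 1)/(-2 - 1) = -0.056000
L_1(-0.4) = (-0.4 - (-2))/(-1 - (-2)) × (-0.4 - 0)/(-1 - 0) × (-0.4 - 1)/(-1 - 1) = 0.448000
L_2(-0.4) = (-0.4 - (-2))/(0 - (-2)) × (-0.4 - (-1))/(0 - (-1)) × (-0.4 - 1)/(0 - 1) = 0.672000
L_3(-0.4) = (-0.4 - (-2))/(1 - (-2)) × (-0.4 - (-1))/(1 - (-1)) × (-0.4 - 0)/(1 - 0) = -0.064000

P(-0.4) = 23×L_0(-0.4) + (-7)×L_1(-0.4) + (-5)×L_2(-0.4) + (-13)×L_3(-0.4)
P(-0.4) = -6.952000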